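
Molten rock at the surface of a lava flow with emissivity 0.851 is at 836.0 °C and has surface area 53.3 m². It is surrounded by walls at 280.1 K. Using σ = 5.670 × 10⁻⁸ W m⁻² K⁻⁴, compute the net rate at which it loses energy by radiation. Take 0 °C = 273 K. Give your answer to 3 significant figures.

T = 836.0 °C + 273 = 1109.0 K.
Area A = 53.3 m².
Net radiated power P_net = εσA(T⁴ − T₀⁴) = 0.851×5.670×10⁻⁸×53.3×(1109.0⁴ − 280.1⁴).
T⁴ − T₀⁴ = 1.51261×10¹² − 6.15535×10⁹ = 1.50645×10¹² K⁴, so P_net = 3.87×10⁶ W.

Net loss ≈ 3.87×10⁶ W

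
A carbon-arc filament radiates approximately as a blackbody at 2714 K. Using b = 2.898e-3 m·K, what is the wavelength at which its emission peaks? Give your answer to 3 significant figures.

λ_max ≈ 1.07 μm

Wien's displacement law: λ_max = b/T = (2.898×10⁻³ m·K)/(2714 K) = 1.068×10⁻⁶ m.
That is 1.07 μm, in the infrared range.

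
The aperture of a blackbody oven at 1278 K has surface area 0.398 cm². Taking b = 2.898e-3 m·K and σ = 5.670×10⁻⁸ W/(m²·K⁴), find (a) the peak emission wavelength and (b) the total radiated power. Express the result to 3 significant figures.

λ_max ≈ 2.27 μm; P ≈ 6.02 W

(a) λ_max = b/T = 2.898×10⁻³/1278 = 2.268×10⁻⁶ m = 2.27 μm.
Area A = 0.398 cm² = 3.98×10⁻⁵ m².
(b) P = σAT⁴ = 5.670×10⁻⁸×3.98×10⁻⁵×(1278)⁴ = 6.02 W.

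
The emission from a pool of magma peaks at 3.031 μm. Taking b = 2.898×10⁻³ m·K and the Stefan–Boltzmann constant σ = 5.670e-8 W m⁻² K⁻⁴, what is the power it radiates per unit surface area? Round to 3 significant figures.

Wien's law: T = b/λ_max = 2.898×10⁻³/3.031×10⁻⁶ = 956.120 K.
Then I = σT⁴ = 5.670×10⁻⁸×(956.120)⁴ = 4.74×10⁴ W/m².

I ≈ 4.74×10⁴ W/m²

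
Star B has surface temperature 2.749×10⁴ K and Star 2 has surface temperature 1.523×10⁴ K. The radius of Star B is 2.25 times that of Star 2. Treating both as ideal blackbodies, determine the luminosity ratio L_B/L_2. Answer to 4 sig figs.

L_B/L_2 ≈ 53.74

L ∝ R²T⁴, so L_B/L_2 = (R_B/R_2)²(T_B/T_2)⁴ = (2.25)² × (2.749×10⁴/1.523×10⁴)⁴ = 5.0625 × 10.6145 = 53.74.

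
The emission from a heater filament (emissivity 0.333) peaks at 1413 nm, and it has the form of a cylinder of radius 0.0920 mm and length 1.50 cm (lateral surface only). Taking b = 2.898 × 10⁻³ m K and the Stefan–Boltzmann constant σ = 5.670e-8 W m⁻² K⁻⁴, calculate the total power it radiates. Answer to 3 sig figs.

Wien's law: T = b/λ_max = 2.898×10⁻³/1.413×10⁻⁶ = 2050.96 K.
Lateral area A = 2πrL = 2π×9.20×10⁻⁵×0.0150 = 8.67080×10⁻⁶ m².
Then P = εσAT⁴ = 0.333×5.670×10⁻⁸×8.67080×10⁻⁶×(2050.96)⁴ = 2.90 W.

P ≈ 2.90 W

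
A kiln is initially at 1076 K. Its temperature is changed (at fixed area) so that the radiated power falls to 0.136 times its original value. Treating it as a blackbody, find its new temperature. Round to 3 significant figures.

T₂ ≈ 653 K

P ∝ T⁴, so T₂/T₁ = (P₂/P₁)^(1/4) = (0.136)^(1/4) = 0.607274.
T₂ = 1076 × 0.607274 = 653 K.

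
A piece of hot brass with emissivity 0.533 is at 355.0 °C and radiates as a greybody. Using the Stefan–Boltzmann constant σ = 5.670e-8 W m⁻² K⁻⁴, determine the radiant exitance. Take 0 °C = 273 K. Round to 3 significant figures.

I ≈ 4.70×10³ W/m²

T = 355.0 °C + 273 = 628.0 K.
Stefan–Boltzmann: I = εσT⁴ = 0.533 × 5.670×10⁻⁸ × (628.0)⁴ = 4.70×10³ W/m².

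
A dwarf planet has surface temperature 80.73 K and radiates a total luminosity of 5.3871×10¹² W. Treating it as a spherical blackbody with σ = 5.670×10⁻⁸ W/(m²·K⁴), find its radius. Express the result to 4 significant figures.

R ≈ 4.219×10⁵ m

L = 4πR²σT⁴ ⇒ R = √(L/(4πσT⁴)).
σT⁴ = 2.40837 W/m², so R = √(5.3871×10¹²/(4π×2.40837)) = 4.219×10⁵ m.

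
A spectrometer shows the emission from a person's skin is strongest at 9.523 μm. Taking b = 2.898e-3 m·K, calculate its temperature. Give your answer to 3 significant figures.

T ≈ 304 K

Wien's law gives T = b/λ_max = (2.898×10⁻³ m·K)/(9.523×10⁻⁶ m) = 304 K.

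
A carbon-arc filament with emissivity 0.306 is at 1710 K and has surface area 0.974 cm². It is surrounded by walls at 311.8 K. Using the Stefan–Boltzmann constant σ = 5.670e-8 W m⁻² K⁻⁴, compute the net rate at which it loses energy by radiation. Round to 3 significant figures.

Net loss ≈ 14.4 W

Area A = 0.974 cm² = 9.74×10⁻⁵ m².
Net radiated power P_net = εσA(T⁴ − T₀⁴) = 0.306×5.670×10⁻⁸×9.74×10⁻⁵×(1710⁴ − 311.8⁴).
T⁴ − T₀⁴ = 8.55036×10¹² − 9.45158×10⁹ = 8.54091×10¹² K⁴, so P_net = 14.4 W.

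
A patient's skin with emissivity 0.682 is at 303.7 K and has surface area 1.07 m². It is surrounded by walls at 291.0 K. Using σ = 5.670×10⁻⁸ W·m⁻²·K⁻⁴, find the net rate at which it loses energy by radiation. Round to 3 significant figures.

Area A = 1.07 m².
Net radiated power P_net = εσA(T⁴ − T₀⁴) = 0.682×5.670×10⁻⁸×1.07×(303.7⁴ − 291.0⁴).
T⁴ − T₀⁴ = 8.50705×10⁹ − 7.17087×10⁹ = 1.33618×10⁹ K⁴, so P_net = 55.3 W.

Net loss ≈ 55.3 W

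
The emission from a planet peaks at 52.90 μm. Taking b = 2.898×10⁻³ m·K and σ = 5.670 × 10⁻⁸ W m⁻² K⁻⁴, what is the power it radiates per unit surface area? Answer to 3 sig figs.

Wien's law: T = b/λ_max = 2.898×10⁻³/5.290×10⁻⁵ = 54.7826 K.
Then I = σT⁴ = 5.670×10⁻⁸×(54.7826)⁴ = 0.511 W/m².

I ≈ 0.511 W/m²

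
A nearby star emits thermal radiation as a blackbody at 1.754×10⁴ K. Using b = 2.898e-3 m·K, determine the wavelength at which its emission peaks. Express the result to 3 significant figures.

Wien's displacement law: λ_max = b/T = (2.898×10⁻³ m·K)/(1.754×10⁴ K) = 1.652×10⁻⁷ m.
That is 165 nm, in the ultraviolet range.

λ_max ≈ 165 nm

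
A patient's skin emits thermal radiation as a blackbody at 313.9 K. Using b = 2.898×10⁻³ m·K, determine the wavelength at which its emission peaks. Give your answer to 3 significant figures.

λ_max ≈ 9.23 μm

Wien's displacement law: λ_max = b/T = (2.898×10⁻³ m·K)/(313.9 K) = 9.232×10⁻⁶ m.
That is 9.23 μm, in the infrared range.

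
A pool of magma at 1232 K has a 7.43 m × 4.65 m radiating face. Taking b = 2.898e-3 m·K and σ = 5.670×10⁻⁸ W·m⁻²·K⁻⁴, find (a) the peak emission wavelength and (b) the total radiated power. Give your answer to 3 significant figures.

λ_max ≈ 2.35 μm; P ≈ 4.51×10⁶ W

(a) λ_max = b/T = 2.898×10⁻³/1232 = 2.352×10⁻⁶ m = 2.35 μm.
Area A = 7.43 × 4.65 = 34.5495 m².
(b) P = σAT⁴ = 5.670×10⁻⁸×34.5495×(1232)⁴ = 4.51×10⁶ W.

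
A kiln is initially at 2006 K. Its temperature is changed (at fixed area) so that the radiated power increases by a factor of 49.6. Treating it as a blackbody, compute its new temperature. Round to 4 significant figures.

P ∝ T⁴, so T₂/T₁ = (P₂/P₁)^(1/4) = (49.6)^(1/4) = 2.65381.
T₂ = 2006 × 2.65381 = 5324 K.

T₂ ≈ 5324 K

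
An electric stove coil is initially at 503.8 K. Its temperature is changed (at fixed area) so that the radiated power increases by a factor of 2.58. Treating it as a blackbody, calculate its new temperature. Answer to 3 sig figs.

T₂ ≈ 639 K

P ∝ T⁴, so T₂/T₁ = (P₂/P₁)^(1/4) = (2.58)^(1/4) = 1.26737.
T₂ = 503.8 × 1.26737 = 639 K.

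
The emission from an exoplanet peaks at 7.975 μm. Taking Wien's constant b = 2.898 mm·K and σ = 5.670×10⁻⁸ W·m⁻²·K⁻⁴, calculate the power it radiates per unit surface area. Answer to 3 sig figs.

Wien's law: T = b/λ_max = 2.898×10⁻³/7.975×10⁻⁶ = 363.386 K.
Then I = σT⁴ = 5.670×10⁻⁸×(363.386)⁴ = 989 W/m².

I ≈ 989 W/m²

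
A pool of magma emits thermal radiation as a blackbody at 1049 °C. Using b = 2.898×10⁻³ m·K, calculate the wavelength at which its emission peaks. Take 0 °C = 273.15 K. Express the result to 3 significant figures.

λ_max ≈ 2.19×10³ nm

T = 1049 °C + 273.15 = 1322.15 K.
Wien's displacement law: λ_max = b/T = (2.898×10⁻³ m·K)/(1322.15 K) = 2.192×10⁻⁶ m.
That is 2.19×10³ nm, in the infrared range.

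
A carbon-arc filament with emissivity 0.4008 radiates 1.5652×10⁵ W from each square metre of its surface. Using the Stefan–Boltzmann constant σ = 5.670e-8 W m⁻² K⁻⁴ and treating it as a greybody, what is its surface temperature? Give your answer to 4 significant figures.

T ≈ 1620 K

I = εσT⁴, so T = (I/εσ)^(1/4) = (1.5652×10⁵/(0.4008×5.670×10⁻⁸))^(1/4) = 1620 K.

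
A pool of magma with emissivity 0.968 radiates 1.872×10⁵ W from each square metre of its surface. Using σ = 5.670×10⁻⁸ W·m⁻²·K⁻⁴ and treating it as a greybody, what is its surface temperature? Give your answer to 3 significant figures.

I = εσT⁴, so T = (I/εσ)^(1/4) = (1.872×10⁵/(0.968×5.670×10⁻⁸))^(1/4) = 1.36×10³ K.

T ≈ 1.36×10³ K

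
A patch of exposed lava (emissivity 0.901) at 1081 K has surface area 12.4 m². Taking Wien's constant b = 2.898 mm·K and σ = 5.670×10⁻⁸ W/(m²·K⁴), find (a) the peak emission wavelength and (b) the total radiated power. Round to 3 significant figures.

λ_max ≈ 2.68×10³ nm; P ≈ 8.65×10⁵ W

(a) λ_max = b/T = 2.898×10⁻³/1081 = 2.681×10⁻⁶ m = 2.68×10³ nm.
Area A = 12.4 m².
(b) P = εσAT⁴ = 0.901×5.670×10⁻⁸×12.4×(1081)⁴ = 8.65×10⁵ W.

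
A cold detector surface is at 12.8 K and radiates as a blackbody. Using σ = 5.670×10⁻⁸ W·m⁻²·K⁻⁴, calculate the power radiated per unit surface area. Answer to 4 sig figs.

I ≈ 1.522×10⁻³ W/m²

Stefan–Boltzmann: I = σT⁴ = 5.670×10⁻⁸ × (12.8)⁴ = 1.522×10⁻³ W/m².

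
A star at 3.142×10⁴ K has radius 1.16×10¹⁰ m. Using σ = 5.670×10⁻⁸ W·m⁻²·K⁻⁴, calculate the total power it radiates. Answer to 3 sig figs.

Surface area A = 4πR² = 4π(1.16×10¹⁰ m)² = 1.69093×10²¹ m².
P = σAT⁴ = 5.670×10⁻⁸ × 1.69093×10²¹ × (3.142×10⁴)⁴ = 9.34×10³¹ W.

P ≈ 9.34×10³¹ W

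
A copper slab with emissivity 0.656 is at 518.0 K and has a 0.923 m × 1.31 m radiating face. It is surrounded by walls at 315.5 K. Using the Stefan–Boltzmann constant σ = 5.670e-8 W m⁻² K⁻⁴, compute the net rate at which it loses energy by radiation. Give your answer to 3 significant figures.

Net loss ≈ 2.79×10³ W

Area A = 0.923 × 1.31 = 1.20913 m².
Net radiated power P_net = εσA(T⁴ − T₀⁴) = 0.656×5.670×10⁻⁸×1.20913×(518.0⁴ − 315.5⁴).
T⁴ − T₀⁴ = 7.19978×10¹⁰ − 9.90826×10⁹ = 6.20895×10¹⁰ K⁴, so P_net = 2.79×10³ W.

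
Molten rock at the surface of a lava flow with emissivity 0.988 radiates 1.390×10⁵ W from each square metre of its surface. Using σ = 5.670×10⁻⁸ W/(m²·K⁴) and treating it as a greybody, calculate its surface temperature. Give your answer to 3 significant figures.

I = εσT⁴, so T = (I/εσ)^(1/4) = (1.390×10⁵/(0.988×5.670×10⁻⁸))^(1/4) = 1.26×10³ K.

T ≈ 1.26×10³ K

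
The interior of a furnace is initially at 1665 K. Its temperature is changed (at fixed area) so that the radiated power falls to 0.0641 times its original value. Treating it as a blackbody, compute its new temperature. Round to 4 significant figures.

P ∝ T⁴, so T₂/T₁ = (P₂/P₁)^(1/4) = (0.0641)^(1/4) = 0.503170.
T₂ = 1665 × 0.503170 = 837.8 K.

T₂ ≈ 837.8 K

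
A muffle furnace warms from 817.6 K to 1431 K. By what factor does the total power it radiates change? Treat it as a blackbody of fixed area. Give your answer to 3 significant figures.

P₂/P₁ ≈ 9.38

P ∝ T⁴, so P₂/P₁ = (T₂/T₁)⁴ = (1431/817.6)⁴ = (1.75024)⁴ = 9.38.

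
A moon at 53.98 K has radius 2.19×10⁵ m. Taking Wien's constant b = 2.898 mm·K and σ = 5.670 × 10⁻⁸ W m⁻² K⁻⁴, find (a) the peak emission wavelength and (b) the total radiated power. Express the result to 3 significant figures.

λ_max ≈ 53.7 μm; P ≈ 2.90×10¹¹ W

(a) λ_max = b/T = 2.898×10⁻³/53.98 = 5.369×10⁻⁵ m = 53.7 μm.
Surface area A = 4πR² = 4π(2.19×10⁵ m)² = 6.02696×10¹¹ m².
(b) P = σAT⁴ = 5.670×10⁻⁸×6.02696×10¹¹×(53.98)⁴ = 2.90×10¹¹ W.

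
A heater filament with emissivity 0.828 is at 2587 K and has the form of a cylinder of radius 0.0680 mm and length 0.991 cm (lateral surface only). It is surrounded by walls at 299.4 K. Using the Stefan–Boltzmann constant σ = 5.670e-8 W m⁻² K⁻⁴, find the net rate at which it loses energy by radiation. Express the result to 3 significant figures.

Lateral area A = 2πrL = 2π×6.80×10⁻⁵×9.91×10⁻³ = 4.23411×10⁻⁶ m².
Net radiated power P_net = εσA(T⁴ − T₀⁴) = 0.828×5.670×10⁻⁸×4.23411×10⁻⁶×(2587⁴ − 299.4⁴).
T⁴ − T₀⁴ = 4.47905×10¹³ − 8.03539×10⁹ = 4.47825×10¹³ K⁴, so P_net = 8.90 W.

Net loss ≈ 8.90 W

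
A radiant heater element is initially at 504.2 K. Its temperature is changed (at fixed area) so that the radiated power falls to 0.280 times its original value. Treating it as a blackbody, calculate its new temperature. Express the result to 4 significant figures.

T₂ ≈ 366.8 K

P ∝ T⁴, so T₂/T₁ = (P₂/P₁)^(1/4) = (0.280)^(1/4) = 0.727427.
T₂ = 504.2 × 0.727427 = 366.8 K.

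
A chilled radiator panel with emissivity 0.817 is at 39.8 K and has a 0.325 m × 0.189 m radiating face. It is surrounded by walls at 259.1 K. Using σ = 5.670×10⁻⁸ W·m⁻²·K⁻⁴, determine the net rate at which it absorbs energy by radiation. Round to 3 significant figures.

Net gain ≈ 12.8 W

Area A = 0.325 × 0.189 = 0.061425 m².
Net radiated power P_net = εσA(T⁴ − T₀⁴) = 0.817×5.670×10⁻⁸×0.061425×(39.8⁴ − 259.1⁴).
T⁴ − T₀⁴ = 2.50918×10⁶ − 4.50681×10⁹ = -4.50430×10⁹ K⁴, so P_net = -12.8 W — negative, meaning a net gain of 12.8 W.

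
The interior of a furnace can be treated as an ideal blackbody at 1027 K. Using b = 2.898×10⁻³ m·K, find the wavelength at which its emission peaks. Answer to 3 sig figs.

Wien's displacement law: λ_max = b/T = (2.898×10⁻³ m·K)/(1027 K) = 2.822×10⁻⁶ m.
That is 2.82 μm, in the infrared range.

λ_max ≈ 2.82 μm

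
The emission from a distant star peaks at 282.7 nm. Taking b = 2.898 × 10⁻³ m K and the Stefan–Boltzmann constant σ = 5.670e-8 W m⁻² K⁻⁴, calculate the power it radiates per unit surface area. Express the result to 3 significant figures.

Wien's law: T = b/λ_max = 2.898×10⁻³/2.827×10⁻⁷ = 10251.1 K.
Then I = σT⁴ = 5.670×10⁻⁸×(10251.1)⁴ = 6.26×10⁸ W/m².

I ≈ 6.26×10⁸ W/m²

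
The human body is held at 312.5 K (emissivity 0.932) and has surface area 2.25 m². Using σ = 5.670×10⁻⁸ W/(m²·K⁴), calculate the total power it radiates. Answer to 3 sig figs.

Area A = 2.25 m².
P = εσAT⁴ = 0.932 × 5.670×10⁻⁸ × 2.25 × (312.5)⁴ = 1.13×10³ W.

P ≈ 1.13×10³ W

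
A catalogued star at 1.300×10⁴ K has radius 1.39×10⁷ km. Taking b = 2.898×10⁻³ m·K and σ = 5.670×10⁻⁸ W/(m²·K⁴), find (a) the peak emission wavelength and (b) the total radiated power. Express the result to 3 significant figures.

λ_max ≈ 223 nm; P ≈ 3.93×10³⁰ W

(a) λ_max = b/T = 2.898×10⁻³/1.300×10⁴ = 2.229×10⁻⁷ m = 223 nm.
Surface area A = 4πR² = 4π(1.39×10¹⁰ m)² = 2.42795×10²¹ m².
(b) P = σAT⁴ = 5.670×10⁻⁸×2.42795×10²¹×(1.300×10⁴)⁴ = 3.93×10³⁰ W.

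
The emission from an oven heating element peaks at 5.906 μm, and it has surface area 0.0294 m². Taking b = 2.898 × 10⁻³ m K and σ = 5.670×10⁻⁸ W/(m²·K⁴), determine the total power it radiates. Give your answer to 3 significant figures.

P ≈ 96.6 W

Wien's law: T = b/λ_max = 2.898×10⁻³/5.906×10⁻⁶ = 490.687 K.
Area A = 0.0294 m².
Then P = σAT⁴ = 5.670×10⁻⁸×0.0294×(490.687)⁴ = 96.6 W.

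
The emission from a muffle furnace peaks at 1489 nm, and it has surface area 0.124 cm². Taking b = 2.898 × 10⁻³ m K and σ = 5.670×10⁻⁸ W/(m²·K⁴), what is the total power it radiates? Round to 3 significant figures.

Wien's law: T = b/λ_max = 2.898×10⁻³/1.489×10⁻⁶ = 1946.27 K.
Area A = 0.124 cm² = 1.24×10⁻⁵ m².
Then P = σAT⁴ = 5.670×10⁻⁸×1.24×10⁻⁵×(1946.27)⁴ = 10.1 W.

P ≈ 10.1 W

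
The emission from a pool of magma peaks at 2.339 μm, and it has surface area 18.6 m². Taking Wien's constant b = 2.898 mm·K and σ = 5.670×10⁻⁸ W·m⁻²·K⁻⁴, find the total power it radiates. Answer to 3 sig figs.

P ≈ 2.49×10⁶ W

Wien's law: T = b/λ_max = 2.898×10⁻³/2.339×10⁻⁶ = 1238.99 K.
Area A = 18.6 m².
Then P = σAT⁴ = 5.670×10⁻⁸×18.6×(1238.99)⁴ = 2.49×10⁶ W.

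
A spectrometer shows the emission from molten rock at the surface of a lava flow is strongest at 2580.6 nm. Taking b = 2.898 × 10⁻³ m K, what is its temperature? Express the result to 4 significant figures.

Wien's law gives T = b/λ_max = (2.898×10⁻³ m·K)/(2.5806×10⁻⁶ m) = 1123 K.

T ≈ 1123 K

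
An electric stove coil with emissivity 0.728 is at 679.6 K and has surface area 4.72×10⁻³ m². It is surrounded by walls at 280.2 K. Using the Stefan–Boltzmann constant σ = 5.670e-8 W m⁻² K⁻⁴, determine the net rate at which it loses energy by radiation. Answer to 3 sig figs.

Net loss ≈ 40.4 W

Area A = 4.72×10⁻³ m².
Net radiated power P_net = εσA(T⁴ − T₀⁴) = 0.728×5.670×10⁻⁸×4.72×10⁻³×(679.6⁴ − 280.2⁴).
T⁴ − T₀⁴ = 2.13311×10¹¹ − 6.16414×10⁹ = 2.07147×10¹¹ K⁴, so P_net = 40.4 W.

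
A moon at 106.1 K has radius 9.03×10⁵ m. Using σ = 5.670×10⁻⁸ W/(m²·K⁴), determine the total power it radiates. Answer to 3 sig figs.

P ≈ 7.36×10¹³ W

Surface area A = 4πR² = 4π(9.03×10⁵ m)² = 1.02467×10¹³ m².
P = σAT⁴ = 5.670×10⁻⁸ × 1.02467×10¹³ × (106.1)⁴ = 7.36×10¹³ W.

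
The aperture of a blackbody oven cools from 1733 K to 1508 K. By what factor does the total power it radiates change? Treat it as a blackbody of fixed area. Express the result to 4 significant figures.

P₂/P₁ ≈ 0.5733

P ∝ T⁴, so P₂/P₁ = (T₂/T₁)⁴ = (1508/1733)⁴ = (0.870167)⁴ = 0.5733.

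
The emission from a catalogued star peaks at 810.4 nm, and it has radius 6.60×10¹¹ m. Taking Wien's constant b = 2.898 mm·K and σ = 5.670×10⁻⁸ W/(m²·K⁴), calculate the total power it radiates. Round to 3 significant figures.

Wien's law: T = b/λ_max = 2.898×10⁻³/8.104×10⁻⁷ = 3576.01 K.
Surface area A = 4πR² = 4π(6.60×10¹¹ m)² = 5.47391×10²⁴ m².
Then P = σAT⁴ = 5.670×10⁻⁸×5.47391×10²⁴×(3576.01)⁴ = 5.08×10³¹ W.

P ≈ 5.08×10³¹ W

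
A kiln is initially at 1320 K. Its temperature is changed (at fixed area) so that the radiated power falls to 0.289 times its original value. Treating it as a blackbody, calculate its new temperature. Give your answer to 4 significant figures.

T₂ ≈ 967.8 K

P ∝ T⁴, so T₂/T₁ = (P₂/P₁)^(1/4) = (0.289)^(1/4) = 0.733203.
T₂ = 1320 × 0.733203 = 967.8 K.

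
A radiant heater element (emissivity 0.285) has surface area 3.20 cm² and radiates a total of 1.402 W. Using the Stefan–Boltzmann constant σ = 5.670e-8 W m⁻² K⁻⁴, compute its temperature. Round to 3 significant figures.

T ≈ 722 K

Area A = 3.20 cm² = 3.20×10⁻⁴ m².
P = εσAT⁴ ⇒ T = (P/(εσA))^(1/4) = (1.402/(0.285×5.670×10⁻⁸×3.20×10⁻⁴))^(1/4) = 722 K.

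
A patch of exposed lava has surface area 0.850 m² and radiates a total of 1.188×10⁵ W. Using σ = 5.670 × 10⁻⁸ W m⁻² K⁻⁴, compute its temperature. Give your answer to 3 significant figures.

T ≈ 1.25×10³ K

Area A = 0.850 m².
P = σAT⁴ ⇒ T = (P/(σA))^(1/4) = (1.188×10⁵/(5.670×10⁻⁸×0.850))^(1/4) = 1.25×10³ K.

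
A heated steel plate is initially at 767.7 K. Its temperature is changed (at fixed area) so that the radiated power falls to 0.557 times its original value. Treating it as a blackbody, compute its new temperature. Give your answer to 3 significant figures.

T₂ ≈ 663 K

P ∝ T⁴, so T₂/T₁ = (P₂/P₁)^(1/4) = (0.557)^(1/4) = 0.863901.
T₂ = 767.7 × 0.863901 = 663 K.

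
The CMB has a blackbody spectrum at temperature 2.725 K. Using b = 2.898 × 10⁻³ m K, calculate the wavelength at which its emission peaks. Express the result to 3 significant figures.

Wien's displacement law: λ_max = b/T = (2.898×10⁻³ m·K)/(2.725 K) = 1.063×10⁻³ m.
That is 1.06×10⁻³ m, in the microwave range.

λ_max ≈ 1.06×10⁻³ m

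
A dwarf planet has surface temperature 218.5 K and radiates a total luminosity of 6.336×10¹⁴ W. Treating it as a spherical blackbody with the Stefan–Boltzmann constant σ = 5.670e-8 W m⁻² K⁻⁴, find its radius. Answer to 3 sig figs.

R ≈ 6.25×10⁵ m

L = 4πR²σT⁴ ⇒ R = √(L/(4πσT⁴)).
σT⁴ = 129.238 W/m², so R = √(6.336×10¹⁴/(4π×129.238)) = 6.25×10⁵ m.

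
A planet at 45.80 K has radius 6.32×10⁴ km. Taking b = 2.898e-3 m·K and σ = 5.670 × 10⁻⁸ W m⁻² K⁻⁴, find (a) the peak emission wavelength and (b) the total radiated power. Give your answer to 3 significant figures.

(a) λ_max = b/T = 2.898×10⁻³/45.80 = 6.328×10⁻⁵ m = 63.3 μm.
Surface area A = 4πR² = 4π(6.32×10⁷ m)² = 5.01931×10¹⁶ m².
(b) P = σAT⁴ = 5.670×10⁻⁸×5.01931×10¹⁶×(45.80)⁴ = 1.25×10¹⁶ W.

λ_max ≈ 63.3 μm; P ≈ 1.25×10¹⁶ W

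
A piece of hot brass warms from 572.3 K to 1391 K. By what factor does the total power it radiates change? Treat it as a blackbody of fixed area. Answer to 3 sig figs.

P ∝ T⁴, so P₂/P₁ = (T₂/T₁)⁴ = (1391/572.3)⁴ = (2.43054)⁴ = 34.9.

P₂/P₁ ≈ 34.9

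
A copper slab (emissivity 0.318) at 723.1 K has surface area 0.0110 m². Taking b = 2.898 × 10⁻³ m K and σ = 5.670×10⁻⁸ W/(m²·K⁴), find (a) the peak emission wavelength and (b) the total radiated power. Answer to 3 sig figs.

λ_max ≈ 4.01 μm; P ≈ 54.2 W

(a) λ_max = b/T = 2.898×10⁻³/723.1 = 4.008×10⁻⁶ m = 4.01 μm.
Area A = 0.0110 m².
(b) P = εσAT⁴ = 0.318×5.670×10⁻⁸×0.0110×(723.1)⁴ = 54.2 W.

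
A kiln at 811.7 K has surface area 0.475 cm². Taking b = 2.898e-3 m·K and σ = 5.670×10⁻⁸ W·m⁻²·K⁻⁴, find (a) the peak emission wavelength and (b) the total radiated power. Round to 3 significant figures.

λ_max ≈ 3.57 μm; P ≈ 1.17 W

(a) λ_max = b/T = 2.898×10⁻³/811.7 = 3.570×10⁻⁶ m = 3.57 μm.
Area A = 0.475 cm² = 4.75×10⁻⁵ m².
(b) P = σAT⁴ = 5.670×10⁻⁸×4.75×10⁻⁵×(811.7)⁴ = 1.17 W.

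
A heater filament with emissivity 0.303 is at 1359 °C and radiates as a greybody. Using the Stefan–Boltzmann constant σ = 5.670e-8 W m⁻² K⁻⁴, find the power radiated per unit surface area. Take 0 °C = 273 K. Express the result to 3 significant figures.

T = 1359 °C + 273 = 1632 K.
Stefan–Boltzmann: I = εσT⁴ = 0.303 × 5.670×10⁻⁸ × (1632)⁴ = 1.22×10⁵ W/m².

I ≈ 1.22×10⁵ W/m²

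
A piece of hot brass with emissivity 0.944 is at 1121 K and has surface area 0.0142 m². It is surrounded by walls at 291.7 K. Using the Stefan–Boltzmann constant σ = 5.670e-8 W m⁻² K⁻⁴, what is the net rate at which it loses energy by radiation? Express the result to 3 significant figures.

Net loss ≈ 1.19×10³ W

Area A = 0.0142 m².
Net radiated power P_net = εσA(T⁴ − T₀⁴) = 0.944×5.670×10⁻⁸×0.0142×(1121⁴ − 291.7⁴).
T⁴ − T₀⁴ = 1.57915×10¹² − 7.24012×10⁹ = 1.57191×10¹² K⁴, so P_net = 1.19×10³ W.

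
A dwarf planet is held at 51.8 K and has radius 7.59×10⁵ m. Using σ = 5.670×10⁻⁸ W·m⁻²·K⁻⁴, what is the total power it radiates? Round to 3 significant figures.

Surface area A = 4πR² = 4π(7.59×10⁵ m)² = 7.23925×10¹² m².
P = σAT⁴ = 5.670×10⁻⁸ × 7.23925×10¹² × (51.8)⁴ = 2.96×10¹² W.

P ≈ 2.96×10¹² W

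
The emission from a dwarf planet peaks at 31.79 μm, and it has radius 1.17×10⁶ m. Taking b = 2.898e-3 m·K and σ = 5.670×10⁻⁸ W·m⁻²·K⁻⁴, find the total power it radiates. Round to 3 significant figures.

P ≈ 6.74×10¹³ W

Wien's law: T = b/λ_max = 2.898×10⁻³/3.179×10⁻⁵ = 91.1607 K.
Surface area A = 4πR² = 4π(1.17×10⁶ m)² = 1.72021×10¹³ m².
Then P = σAT⁴ = 5.670×10⁻⁸×1.72021×10¹³×(91.1607)⁴ = 6.74×10¹³ W.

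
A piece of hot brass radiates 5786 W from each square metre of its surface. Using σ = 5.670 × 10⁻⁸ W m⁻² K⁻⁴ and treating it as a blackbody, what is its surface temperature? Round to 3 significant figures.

T ≈ 565 K

I = σT⁴, so T = (I/σ)^(1/4) = (5786/(5.670×10⁻⁸))^(1/4) = 565 K.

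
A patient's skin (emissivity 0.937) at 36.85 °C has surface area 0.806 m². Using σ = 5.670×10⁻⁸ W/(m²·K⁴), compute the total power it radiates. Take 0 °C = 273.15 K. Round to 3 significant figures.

P ≈ 395 W

T = 36.85 °C + 273.15 = 310.00 K.
Area A = 0.806 m².
P = εσAT⁴ = 0.937 × 5.670×10⁻⁸ × 0.806 × (310.00)⁴ = 395 W.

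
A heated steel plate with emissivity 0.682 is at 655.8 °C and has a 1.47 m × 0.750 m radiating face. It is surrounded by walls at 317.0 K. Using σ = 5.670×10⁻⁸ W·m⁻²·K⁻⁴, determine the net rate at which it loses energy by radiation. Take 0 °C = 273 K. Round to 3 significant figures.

Net loss ≈ 3.13×10⁴ W

T = 655.8 °C + 273 = 928.8 K.
Area A = 1.47 × 0.750 = 1.1025 m².
Net radiated power P_net = εσA(T⁴ − T₀⁴) = 0.682×5.670×10⁻⁸×1.1025×(928.8⁴ − 317.0⁴).
T⁴ − T₀⁴ = 7.44199×10¹¹ − 1.00980×10¹⁰ = 7.34101×10¹¹ K⁴, so P_net = 3.13×10⁴ W.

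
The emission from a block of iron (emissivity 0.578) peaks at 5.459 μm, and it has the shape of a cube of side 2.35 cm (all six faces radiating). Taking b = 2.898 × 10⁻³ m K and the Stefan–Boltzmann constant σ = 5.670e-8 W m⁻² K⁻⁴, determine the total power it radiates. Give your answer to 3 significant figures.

Wien's law: T = b/λ_max = 2.898×10⁻³/5.459×10⁻⁶ = 530.866 K.
Area A = 6s² = 6×(0.0235 m)² = 3.3135×10⁻³ m².
Then P = εσAT⁴ = 0.578×5.670×10⁻⁸×3.3135×10⁻³×(530.866)⁴ = 8.62 W.

P ≈ 8.62 W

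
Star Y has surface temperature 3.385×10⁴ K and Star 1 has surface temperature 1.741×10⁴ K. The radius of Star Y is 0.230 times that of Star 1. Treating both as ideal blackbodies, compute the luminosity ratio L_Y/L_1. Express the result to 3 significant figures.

L ∝ R²T⁴, so L_Y/L_1 = (R_Y/R_1)²(T_Y/T_1)⁴ = (0.230)² × (3.385×10⁴/1.741×10⁴)⁴ = 0.0529 × 14.2902 = 0.756.

L_Y/L_1 ≈ 0.756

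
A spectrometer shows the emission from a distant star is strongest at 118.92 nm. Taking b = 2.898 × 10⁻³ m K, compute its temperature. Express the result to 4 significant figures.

Wien's law gives T = b/λ_max = (2.898×10⁻³ m·K)/(1.1892×10⁻⁷ m) = 2.437×10⁴ K.

T ≈ 2.437×10⁴ K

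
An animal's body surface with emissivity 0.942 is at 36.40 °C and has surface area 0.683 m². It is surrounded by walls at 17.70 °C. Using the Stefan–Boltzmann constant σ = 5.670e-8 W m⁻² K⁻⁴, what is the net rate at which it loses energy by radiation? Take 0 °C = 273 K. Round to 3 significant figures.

T = 36.40 °C + 273 = 309.40 K.
Surroundings: T = 17.70 °C + 273 = 290.70 K.
Area A = 0.683 m².
Net radiated power P_net = εσA(T⁴ − T₀⁴) = 0.942×5.670×10⁻⁸×0.683×(309.40⁴ − 290.70⁴).
T⁴ − T₀⁴ = 9.16392×10⁹ − 7.14135×10⁹ = 2.02257×10⁹ K⁴, so P_net = 73.8 W.

Net loss ≈ 73.8 W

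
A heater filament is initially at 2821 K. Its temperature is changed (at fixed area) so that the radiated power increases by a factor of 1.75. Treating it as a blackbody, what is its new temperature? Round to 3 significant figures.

P ∝ T⁴, so T₂/T₁ = (P₂/P₁)^(1/4) = (1.75)^(1/4) = 1.15016.
T₂ = 2821 × 1.15016 = 3.24×10³ K.

T₂ ≈ 3.24×10³ K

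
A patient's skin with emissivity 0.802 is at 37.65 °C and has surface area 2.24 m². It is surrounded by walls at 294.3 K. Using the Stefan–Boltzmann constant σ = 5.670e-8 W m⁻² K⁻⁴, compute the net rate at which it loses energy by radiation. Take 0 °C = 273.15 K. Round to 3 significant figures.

Net loss ≈ 186 W

T = 37.65 °C + 273.15 = 310.80 K.
Area A = 2.24 m².
Net radiated power P_net = εσA(T⁴ − T₀⁴) = 0.802×5.670×10⁻⁸×2.24×(310.80⁴ − 294.3⁴).
T⁴ − T₀⁴ = 9.33091×10⁹ − 7.50172×10⁹ = 1.82919×10⁹ K⁴, so P_net = 186 W.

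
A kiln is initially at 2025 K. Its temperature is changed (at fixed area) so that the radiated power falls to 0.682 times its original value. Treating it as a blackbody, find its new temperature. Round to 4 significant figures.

P ∝ T⁴, so T₂/T₁ = (P₂/P₁)^(1/4) = (0.682)^(1/4) = 0.908753.
T₂ = 2025 × 0.908753 = 1840 K.

T₂ ≈ 1840 K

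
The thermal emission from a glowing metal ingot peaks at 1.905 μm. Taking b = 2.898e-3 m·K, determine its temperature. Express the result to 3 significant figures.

Wien's law gives T = b/λ_max = (2.898×10⁻³ m·K)/(1.905×10⁻⁶ m) = 1.52×10³ K.

T ≈ 1.52×10³ K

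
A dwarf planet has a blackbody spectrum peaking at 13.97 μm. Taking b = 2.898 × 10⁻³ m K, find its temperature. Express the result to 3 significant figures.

T ≈ 207 K

Wien's law gives T = b/λ_max = (2.898×10⁻³ m·K)/(1.397×10⁻⁵ m) = 207 K.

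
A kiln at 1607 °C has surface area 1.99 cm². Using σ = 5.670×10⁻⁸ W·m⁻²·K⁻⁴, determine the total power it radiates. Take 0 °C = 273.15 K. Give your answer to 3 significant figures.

T = 1607 °C + 273.15 = 1880.15 K.
Area A = 1.99 cm² = 1.99×10⁻⁴ m².
P = σAT⁴ = 5.670×10⁻⁸ × 1.99×10⁻⁴ × (1880.15)⁴ = 141 W.

P ≈ 141 W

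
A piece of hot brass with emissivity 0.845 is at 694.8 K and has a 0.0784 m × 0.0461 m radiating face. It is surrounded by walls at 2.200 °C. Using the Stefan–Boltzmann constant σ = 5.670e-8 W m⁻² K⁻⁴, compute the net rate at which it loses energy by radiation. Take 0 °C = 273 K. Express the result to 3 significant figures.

Surroundings: T = 2.200 °C + 273 = 275.200 K.
Area A = 0.0784 × 0.0461 = 3.61424×10⁻³ m².
Net radiated power P_net = εσA(T⁴ − T₀⁴) = 0.845×5.670×10⁻⁸×3.61424×10⁻³×(694.8⁴ − 275.200⁴).
T⁴ − T₀⁴ = 2.33045×10¹¹ − 5.73580×10⁹ = 2.27309×10¹¹ K⁴, so P_net = 39.4 W.

Net loss ≈ 39.4 W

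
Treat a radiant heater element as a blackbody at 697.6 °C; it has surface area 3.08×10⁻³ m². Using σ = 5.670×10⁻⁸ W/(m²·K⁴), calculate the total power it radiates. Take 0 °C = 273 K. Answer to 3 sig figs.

T = 697.6 °C + 273 = 970.6 K.
Area A = 3.08×10⁻³ m².
P = σAT⁴ = 5.670×10⁻⁸ × 3.08×10⁻³ × (970.6)⁴ = 155 W.

P ≈ 155 W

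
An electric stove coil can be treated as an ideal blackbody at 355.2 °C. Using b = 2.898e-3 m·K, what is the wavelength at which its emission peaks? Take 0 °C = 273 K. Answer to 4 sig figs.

T = 355.2 °C + 273 = 628.2 K.
Wien's displacement law: λ_max = b/T = (2.898×10⁻³ m·K)/(628.2 K) = 4.6132×10⁻⁶ m.
That is 4.613 μm, in the infrared range.

λ_max ≈ 4.613 μm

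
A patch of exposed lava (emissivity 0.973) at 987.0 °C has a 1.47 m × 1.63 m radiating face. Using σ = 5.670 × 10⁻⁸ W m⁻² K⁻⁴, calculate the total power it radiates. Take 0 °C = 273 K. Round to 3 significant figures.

P ≈ 3.33×10⁵ W

T = 987.0 °C + 273 = 1260.0 K.
Area A = 1.47 × 1.63 = 2.3961 m².
P = εσAT⁴ = 0.973 × 5.670×10⁻⁸ × 2.3961 × (1260.0)⁴ = 3.33×10⁵ W.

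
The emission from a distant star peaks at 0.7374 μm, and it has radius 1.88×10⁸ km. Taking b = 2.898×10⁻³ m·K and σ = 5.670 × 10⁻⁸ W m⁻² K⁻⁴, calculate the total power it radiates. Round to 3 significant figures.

Wien's law: T = b/λ_max = 2.898×10⁻³/7.374×10⁻⁷ = 3930.02 K.
Surface area A = 4πR² = 4π(1.88×10¹¹ m)² = 4.44146×10²³ m².
Then P = σAT⁴ = 5.670×10⁻⁸×4.44146×10²³×(3930.02)⁴ = 6.01×10³⁰ W.

P ≈ 6.01×10³⁰ W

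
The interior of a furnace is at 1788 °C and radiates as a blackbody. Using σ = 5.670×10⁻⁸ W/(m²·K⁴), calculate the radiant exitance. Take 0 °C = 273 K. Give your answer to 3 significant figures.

T = 1788 °C + 273 = 2061 K.
Stefan–Boltzmann: I = σT⁴ = 5.670×10⁻⁸ × (2061)⁴ = 1.02×10⁶ W/m².

I ≈ 1.02×10⁶ W/m²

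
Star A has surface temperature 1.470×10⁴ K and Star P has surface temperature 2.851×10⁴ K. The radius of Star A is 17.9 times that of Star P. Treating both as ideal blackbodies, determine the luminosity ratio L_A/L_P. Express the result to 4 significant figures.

L_A/L_P ≈ 22.65

L ∝ R²T⁴, so L_A/L_P = (R_A/R_P)²(T_A/T_P)⁴ = (17.9)² × (1.470×10⁴/2.851×10⁴)⁴ = 320.41 × 0.0706774 = 22.65.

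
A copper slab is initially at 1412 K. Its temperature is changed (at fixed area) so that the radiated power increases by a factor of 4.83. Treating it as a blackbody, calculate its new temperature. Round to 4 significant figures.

P ∝ T⁴, so T₂/T₁ = (P₂/P₁)^(1/4) = (4.83)^(1/4) = 1.48247.
T₂ = 1412 × 1.48247 = 2093 K.

T₂ ≈ 2093 K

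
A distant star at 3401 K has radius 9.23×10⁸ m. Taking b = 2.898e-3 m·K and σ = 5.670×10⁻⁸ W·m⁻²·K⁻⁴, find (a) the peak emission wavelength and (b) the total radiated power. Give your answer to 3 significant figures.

(a) λ_max = b/T = 2.898×10⁻³/3401 = 8.521×10⁻⁷ m = 0.852 μm.
Surface area A = 4πR² = 4π(9.23×10⁸ m)² = 1.07057×10¹⁹ m².
(b) P = σAT⁴ = 5.670×10⁻⁸×1.07057×10¹⁹×(3401)⁴ = 8.12×10²⁵ W.

λ_max ≈ 0.852 μm; P ≈ 8.12×10²⁵ W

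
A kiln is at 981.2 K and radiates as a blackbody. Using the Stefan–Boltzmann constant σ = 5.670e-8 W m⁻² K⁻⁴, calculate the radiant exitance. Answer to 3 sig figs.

Stefan–Boltzmann: I = σT⁴ = 5.670×10⁻⁸ × (981.2)⁴ = 5.26×10⁴ W/m².

I ≈ 5.26×10⁴ W/m²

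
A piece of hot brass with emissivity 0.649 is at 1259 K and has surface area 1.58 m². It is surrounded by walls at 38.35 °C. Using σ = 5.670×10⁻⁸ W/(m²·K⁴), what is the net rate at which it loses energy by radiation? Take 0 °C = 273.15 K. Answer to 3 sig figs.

Surroundings: T = 38.35 °C + 273.15 = 311.50 K.
Area A = 1.58 m².
Net radiated power P_net = εσA(T⁴ − T₀⁴) = 0.649×5.670×10⁻⁸×1.58×(1259⁴ − 311.50⁴).
T⁴ − T₀⁴ = 2.51248×10¹² − 9.41526×10⁹ = 2.50306×10¹² K⁴, so P_net = 1.46×10⁵ W.

Net loss ≈ 1.46×10⁵ W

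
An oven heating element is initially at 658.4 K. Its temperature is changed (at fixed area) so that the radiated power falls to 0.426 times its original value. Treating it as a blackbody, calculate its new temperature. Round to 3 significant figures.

P ∝ T⁴, so T₂/T₁ = (P₂/P₁)^(1/4) = (0.426)^(1/4) = 0.807890.
T₂ = 658.4 × 0.807890 = 532 K.

T₂ ≈ 532 K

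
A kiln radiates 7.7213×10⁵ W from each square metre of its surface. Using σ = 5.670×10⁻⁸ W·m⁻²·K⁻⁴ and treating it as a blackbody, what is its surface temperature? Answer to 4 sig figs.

T ≈ 1921 K

I = σT⁴, so T = (I/σ)^(1/4) = (7.7213×10⁵/(5.670×10⁻⁸))^(1/4) = 1921 K.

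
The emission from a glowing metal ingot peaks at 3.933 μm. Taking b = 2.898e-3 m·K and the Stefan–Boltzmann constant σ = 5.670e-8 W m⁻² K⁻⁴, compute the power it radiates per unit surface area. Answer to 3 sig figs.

I ≈ 1.67×10⁴ W/m²

Wien's law: T = b/λ_max = 2.898×10⁻³/3.933×10⁻⁶ = 736.842 K.
Then I = σT⁴ = 5.670×10⁻⁸×(736.842)⁴ = 1.67×10⁴ W/m².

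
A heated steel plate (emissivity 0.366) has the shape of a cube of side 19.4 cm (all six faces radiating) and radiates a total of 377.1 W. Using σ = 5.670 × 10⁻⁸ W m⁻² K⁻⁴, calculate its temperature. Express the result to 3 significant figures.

Area A = 6s² = 6×(0.194 m)² = 0.225816 m².
P = εσAT⁴ ⇒ T = (P/(εσA))^(1/4) = (377.1/(0.366×5.670×10⁻⁸×0.225816))^(1/4) = 533 K.

T ≈ 533 K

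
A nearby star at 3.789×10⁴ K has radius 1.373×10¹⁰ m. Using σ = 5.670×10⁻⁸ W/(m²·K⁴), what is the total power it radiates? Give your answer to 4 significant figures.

P ≈ 2.768×10³² W

Surface area A = 4πR² = 4π(1.373×10¹⁰ m)² = 2.36892×10²¹ m².
P = σAT⁴ = 5.670×10⁻⁸ × 2.36892×10²¹ × (3.789×10⁴)⁴ = 2.768×10³² W.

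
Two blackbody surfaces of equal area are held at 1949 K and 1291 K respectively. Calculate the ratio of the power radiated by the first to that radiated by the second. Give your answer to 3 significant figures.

P₁/P₂ ≈ 5.19

With equal areas, P₁/P₂ = (T₁/T₂)⁴ = (1949/1291)⁴ = 5.19.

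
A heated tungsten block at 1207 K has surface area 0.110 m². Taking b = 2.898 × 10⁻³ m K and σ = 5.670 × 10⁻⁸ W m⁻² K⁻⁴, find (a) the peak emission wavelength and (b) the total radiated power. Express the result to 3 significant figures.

λ_max ≈ 2.40×10³ nm; P ≈ 1.32×10⁴ W

(a) λ_max = b/T = 2.898×10⁻³/1207 = 2.401×10⁻⁶ m = 2.40×10³ nm.
Area A = 0.110 m².
(b) P = σAT⁴ = 5.670×10⁻⁸×0.110×(1207)⁴ = 1.32×10⁴ W.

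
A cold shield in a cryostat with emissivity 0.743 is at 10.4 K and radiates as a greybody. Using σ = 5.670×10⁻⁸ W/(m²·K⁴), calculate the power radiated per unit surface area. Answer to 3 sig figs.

Stefan–Boltzmann: I = εσT⁴ = 0.743 × 5.670×10⁻⁸ × (10.4)⁴ = 4.93×10⁻⁴ W/m².

I ≈ 4.93×10⁻⁴ W/m²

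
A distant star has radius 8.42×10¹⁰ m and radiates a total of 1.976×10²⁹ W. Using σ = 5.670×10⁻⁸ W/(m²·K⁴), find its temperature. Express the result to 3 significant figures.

T ≈ 2.50×10³ K

Surface area A = 4πR² = 4π(8.42×10¹⁰ m)² = 8.90910×10²² m².
P = σAT⁴ ⇒ T = (P/(σA))^(1/4) = (1.976×10²⁹/(5.670×10⁻⁸×8.90910×10²²))^(1/4) = 2.50×10³ K.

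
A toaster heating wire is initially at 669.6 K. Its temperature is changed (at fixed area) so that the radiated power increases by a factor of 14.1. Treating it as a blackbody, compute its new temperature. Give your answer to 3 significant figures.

P ∝ T⁴, so T₂/T₁ = (P₂/P₁)^(1/4) = (14.1)^(1/4) = 1.93778.
T₂ = 669.6 × 1.93778 = 1.30×10³ K.

T₂ ≈ 1.30×10³ K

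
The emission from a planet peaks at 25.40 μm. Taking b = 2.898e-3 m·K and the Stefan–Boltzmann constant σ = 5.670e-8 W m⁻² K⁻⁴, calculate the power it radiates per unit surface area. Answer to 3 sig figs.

I ≈ 9.61 W/m²

Wien's law: T = b/λ_max = 2.898×10⁻³/2.540×10⁻⁵ = 114.094 K.
Then I = σT⁴ = 5.670×10⁻⁸×(114.094)⁴ = 9.61 W/m².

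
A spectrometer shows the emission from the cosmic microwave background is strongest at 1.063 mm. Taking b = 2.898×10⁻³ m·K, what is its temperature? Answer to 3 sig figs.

Wien's law gives T = b/λ_max = (2.898×10⁻³ m·K)/(1.063×10⁻³ m) = 2.73 K.

T ≈ 2.73 K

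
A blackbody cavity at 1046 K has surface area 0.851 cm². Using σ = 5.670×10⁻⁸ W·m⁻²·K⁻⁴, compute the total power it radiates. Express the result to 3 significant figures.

P ≈ 5.78 W

Area A = 0.851 cm² = 8.51×10⁻⁵ m².
P = σAT⁴ = 5.670×10⁻⁸ × 8.51×10⁻⁵ × (1046)⁴ = 5.78 W.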